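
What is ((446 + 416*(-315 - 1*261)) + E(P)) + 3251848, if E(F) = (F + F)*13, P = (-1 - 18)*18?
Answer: 3003786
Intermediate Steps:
P = -342 (P = -19*18 = -342)
E(F) = 26*F (E(F) = (2*F)*13 = 26*F)
((446 + 416*(-315 - 1*261)) + E(P)) + 3251848 = ((446 + 416*(-315 - 1*261)) + 26*(-342)) + 3251848 = ((446 + 416*(-315 - 261)) - 8892) + 3251848 = ((446 + 416*(-576)) - 8892) + 3251848 = ((446 - 239616) - 8892) + 3251848 = (-239170 - 8892) + 3251848 = -248062 + 3251848 = 3003786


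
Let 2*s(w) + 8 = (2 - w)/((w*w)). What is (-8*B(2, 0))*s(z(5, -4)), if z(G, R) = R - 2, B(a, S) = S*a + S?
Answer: 0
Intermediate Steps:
B(a, S) = S + S*a
z(G, R) = -2 + R
s(w) = -4 + (2 - w)/(2*w**2) (s(w) = -4 + ((2 - w)/((w*w)))/2 = -4 + ((2 - w)/(w**2))/2 = -4 + ((2 - w)/w**2)/2 = -4 + (2 - w)/(2*w**2))
(-8*B(2, 0))*s(z(5, -4)) = (-0*(1 + 2))*(-4 + (-2 - 4)**(-2) - 1/(2*(-2 - 4))) = (-0*3)*(-4 + (-6)**(-2) - 1/2/(-6)) = (-8*0)*(-4 + 1/36 - 1/2*(-1/6)) = 0*(-4 + 1/36 + 1/12) = 0*(-35/9) = 0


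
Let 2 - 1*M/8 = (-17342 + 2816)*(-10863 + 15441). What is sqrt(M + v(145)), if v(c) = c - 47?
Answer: sqrt(532000338) ≈ 23065.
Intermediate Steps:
v(c) = -47 + c
M = 532000240 (M = 16 - 8*(-17342 + 2816)*(-10863 + 15441) = 16 - (-116208)*4578 = 16 - 8*(-66500028) = 16 + 532000224 = 532000240)
sqrt(M + v(145)) = sqrt(532000240 + (-47 + 145)) = sqrt(532000240 + 98) = sqrt(532000338)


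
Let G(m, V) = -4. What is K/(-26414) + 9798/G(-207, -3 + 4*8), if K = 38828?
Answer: -64739921/26414 ≈ -2451.0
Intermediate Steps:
K/(-26414) + 9798/G(-207, -3 + 4*8) = 38828/(-26414) + 9798/(-4) = 38828*(-1/26414) + 9798*(-¼) = -19414/13207 - 4899/2 = -64739921/26414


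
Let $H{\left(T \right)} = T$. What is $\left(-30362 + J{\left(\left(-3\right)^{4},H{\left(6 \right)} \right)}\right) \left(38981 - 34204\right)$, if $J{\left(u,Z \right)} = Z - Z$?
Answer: $-145039274$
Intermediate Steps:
$J{\left(u,Z \right)} = 0$
$\left(-30362 + J{\left(\left(-3\right)^{4},H{\left(6 \right)} \right)}\right) \left(38981 - 34204\right) = \left(-30362 + 0\right) \left(38981 - 34204\right) = \left(-30362\right) 4777 = -145039274$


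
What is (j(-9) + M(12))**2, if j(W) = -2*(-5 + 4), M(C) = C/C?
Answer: 9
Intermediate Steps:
M(C) = 1
j(W) = 2 (j(W) = -2*(-1) = 2)
(j(-9) + M(12))**2 = (2 + 1)**2 = 3**2 = 9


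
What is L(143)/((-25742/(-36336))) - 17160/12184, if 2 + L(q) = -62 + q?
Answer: 2158310961/19602533 ≈ 110.10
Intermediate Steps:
L(q) = -64 + q (L(q) = -2 + (-62 + q) = -64 + q)
L(143)/((-25742/(-36336))) - 17160/12184 = (-64 + 143)/((-25742/(-36336))) - 17160/12184 = 79/((-25742*(-1/36336))) - 17160*1/12184 = 79/(12871/18168) - 2145/1523 = 79*(18168/12871) - 2145/1523 = 1435272/12871 - 2145/1523 = 2158310961/19602533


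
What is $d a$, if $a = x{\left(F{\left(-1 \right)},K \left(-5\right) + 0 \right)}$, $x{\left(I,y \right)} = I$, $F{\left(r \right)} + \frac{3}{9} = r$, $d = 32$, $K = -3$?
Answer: $- \frac{128}{3} \approx -42.667$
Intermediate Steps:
$F{\left(r \right)} = - \frac{1}{3} + r$
$a = - \frac{4}{3}$ ($a = - \frac{1}{3} - 1 = - \frac{4}{3} \approx -1.3333$)
$d a = 32 \left(- \frac{4}{3}\right) = - \frac{128}{3}$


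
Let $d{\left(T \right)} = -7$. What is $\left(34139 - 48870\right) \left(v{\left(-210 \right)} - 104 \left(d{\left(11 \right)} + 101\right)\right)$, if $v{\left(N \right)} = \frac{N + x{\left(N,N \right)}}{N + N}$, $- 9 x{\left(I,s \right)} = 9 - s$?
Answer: $\frac{181442566667}{1260} \approx 1.44 \cdot 10^{8}$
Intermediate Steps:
$x{\left(I,s \right)} = -1 + \frac{s}{9}$ ($x{\left(I,s \right)} = - \frac{9 - s}{9} = -1 + \frac{s}{9}$)
$v{\left(N \right)} = \frac{-1 + \frac{10 N}{9}}{2 N}$ ($v{\left(N \right)} = \frac{N + \left(-1 + \frac{N}{9}\right)}{N + N} = \frac{-1 + \frac{10 N}{9}}{2 N}$)
$\left(34139 - 48870\right) \left(v{\left(-210 \right)} - 104 \left(d{\left(11 \right)} + 101\right)\right) = \left(34139 - 48870\right) \left(\frac{-9 + 10 \left(-210\right)}{18 \left(-210\right)} - 104 \left(-7 + 101\right)\right) = - 14731 \left(\frac{1}{18} \left(- \frac{1}{210}\right) \left(-9 - 2100\right) - 9776\right) = - 14731 \left(\frac{1}{18} \left(- \frac{1}{210}\right) \left(-2109\right) - 9776\right) = - 14731 \left(\frac{703}{1260} - 9776\right) = \left(-14731\right) \left(- \frac{12317057}{1260}\right) = \frac{181442566667}{1260}$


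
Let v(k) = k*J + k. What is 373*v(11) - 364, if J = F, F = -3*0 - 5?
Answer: -16776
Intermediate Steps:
F = -5 (F = 0 - 5 = -5)
J = -5
v(k) = -4*k (v(k) = k*(-5) + k = -5*k + k = -4*k)
373*v(11) - 364 = 373*(-4*11) - 364 = 373*(-44) - 364 = -16412 - 364 = -16776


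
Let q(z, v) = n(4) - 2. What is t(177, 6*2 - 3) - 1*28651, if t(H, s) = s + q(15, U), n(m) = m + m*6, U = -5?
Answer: -28616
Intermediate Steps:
n(m) = 7*m (n(m) = m + 6*m = 7*m)
q(z, v) = 26 (q(z, v) = 7*4 - 2 = 28 - 2 = 26)
t(H, s) = 26 + s (t(H, s) = s + 26 = 26 + s)
t(177, 6*2 - 3) - 1*28651 = (26 + (6*2 - 3)) - 1*28651 = (26 + (12 - 3)) - 28651 = (26 + 9) - 28651 = 35 - 28651 = -28616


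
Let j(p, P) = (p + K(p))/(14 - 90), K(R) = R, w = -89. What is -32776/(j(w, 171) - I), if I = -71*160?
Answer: -1245488/431769 ≈ -2.8846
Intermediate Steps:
j(p, P) = -p/38 (j(p, P) = (p + p)/(14 - 90) = (2*p)/(-76) = (2*p)*(-1/76) = -p/38)
I = -11360
-32776/(j(w, 171) - I) = -32776/(-1/38*(-89) - 1*(-11360)) = -32776/(89/38 + 11360) = -32776/431769/38 = -32776*38/431769 = -1245488/431769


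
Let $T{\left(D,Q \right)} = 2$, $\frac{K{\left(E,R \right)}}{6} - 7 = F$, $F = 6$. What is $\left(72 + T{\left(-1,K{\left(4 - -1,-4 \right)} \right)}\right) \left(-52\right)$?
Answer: $-3848$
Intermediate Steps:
$K{\left(E,R \right)} = 78$ ($K{\left(E,R \right)} = 42 + 6 \cdot 6 = 42 + 36 = 78$)
$\left(72 + T{\left(-1,K{\left(4 - -1,-4 \right)} \right)}\right) \left(-52\right) = \left(72 + 2\right) \left(-52\right) = 74 \left(-52\right) = -3848$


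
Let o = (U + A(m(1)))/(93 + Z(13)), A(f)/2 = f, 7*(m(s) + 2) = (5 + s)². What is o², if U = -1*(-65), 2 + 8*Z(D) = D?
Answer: 15936064/27931225 ≈ 0.57055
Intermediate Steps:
Z(D) = -¼ + D/8
U = 65
m(s) = -2 + (5 + s)²/7
A(f) = 2*f
o = 3992/5285 (o = (65 + 2*(-2 + (5 + 1)²/7))/(93 + (-¼ + (⅛)*13)) = (65 + 2*(-2 + (⅐)*6²))/(93 + (-¼ + 13/8)) = (65 + 2*(-2 + (⅐)*36))/(93 + 11/8) = (65 + 2*(-2 + 36/7))/(755/8) = (65 + 2*(22/7))*(8/755) = (65 + 44/7)*(8/755) = (499/7)*(8/755) = 3992/5285 ≈ 0.75535)
o² = (3992/5285)² = 15936064/27931225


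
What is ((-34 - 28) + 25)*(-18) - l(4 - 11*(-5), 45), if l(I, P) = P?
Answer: 621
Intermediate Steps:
((-34 - 28) + 25)*(-18) - l(4 - 11*(-5), 45) = ((-34 - 28) + 25)*(-18) - 1*45 = (-62 + 25)*(-18) - 45 = -37*(-18) - 45 = 666 - 45 = 621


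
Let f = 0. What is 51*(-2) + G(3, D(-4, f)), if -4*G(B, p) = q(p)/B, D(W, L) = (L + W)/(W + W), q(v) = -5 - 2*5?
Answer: -403/4 ≈ -100.75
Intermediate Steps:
q(v) = -15 (q(v) = -5 - 10 = -15)
D(W, L) = (L + W)/(2*W) (D(W, L) = (L + W)/((2*W)) = (L + W)*(1/(2*W)) = (L + W)/(2*W))
G(B, p) = 15/(4*B) (G(B, p) = -(-15)/(4*B) = 15/(4*B))
51*(-2) + G(3, D(-4, f)) = 51*(-2) + (15/4)/3 = -102 + (15/4)*(1/3) = -102 + 5/4 = -403/4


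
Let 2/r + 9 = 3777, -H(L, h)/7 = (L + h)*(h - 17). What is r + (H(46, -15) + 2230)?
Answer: 17283817/1884 ≈ 9174.0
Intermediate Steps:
H(L, h) = -7*(-17 + h)*(L + h) (H(L, h) = -7*(L + h)*(h - 17) = -7*(L + h)*(-17 + h) = -7*(-17 + h)*(L + h))
r = 1/1884 (r = 2/(-9 + 3777) = 2/3768 = 2*(1/3768) = 1/1884 ≈ 0.00053079)
r + (H(46, -15) + 2230) = 1/1884 + ((-7*(-15)² + 119*46 + 119*(-15) - 7*46*(-15)) + 2230) = 1/1884 + ((-7*225 + 5474 - 1785 + 4830) + 2230) = 1/1884 + ((-1575 + 5474 - 1785 + 4830) + 2230) = 1/1884 + (6944 + 2230) = 1/1884 + 9174 = 17283817/1884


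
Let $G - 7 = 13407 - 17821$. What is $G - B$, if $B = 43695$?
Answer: $-48102$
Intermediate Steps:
$G = -4407$ ($G = 7 + \left(13407 - 17821\right) = 7 - 4414 = -4407$)
$G - B = -4407 - 43695 = -48102$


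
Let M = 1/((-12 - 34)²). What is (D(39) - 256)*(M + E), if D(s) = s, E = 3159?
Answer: -1450524565/2116 ≈ -6.8550e+5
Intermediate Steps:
M = 1/2116 (M = 1/((-46)²) = 1/2116 ≈ 0.00047259)
(D(39) - 256)*(M + E) = (39 - 256)*(1/2116 + 3159) = -217*6684445/2116 = -1450524565/2116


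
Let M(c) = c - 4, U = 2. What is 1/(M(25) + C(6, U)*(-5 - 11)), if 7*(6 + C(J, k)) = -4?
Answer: 7/883 ≈ 0.0079275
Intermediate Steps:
C(J, k) = -46/7 (C(J, k) = -6 + (⅐)*(-4) = -6 - 4/7 = -46/7)
M(c) = -4 + c
1/(M(25) + C(6, U)*(-5 - 11)) = 1/((-4 + 25) - 46*(-5 - 11)/7) = 1/(21 - 46/7*(-16)) = 1/(21 + 736/7) = 1/(883/7) = 7/883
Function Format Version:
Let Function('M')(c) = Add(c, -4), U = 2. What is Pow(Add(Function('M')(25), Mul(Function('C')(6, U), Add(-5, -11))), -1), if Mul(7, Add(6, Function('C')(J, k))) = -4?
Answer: Rational(7, 883) ≈ 0.0079275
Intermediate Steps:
Function('C')(J, k) = Rational(-46, 7) (Function('C')(J, k) = Add(-6, Mul(Rational(1, 7), -4)) = Add(-6, Rational(-4, 7)) = Rational(-46, 7))
Function('M')(c) = Add(-4, c)
Pow(Add(Function('M')(25), Mul(Function('C')(6, U), Add(-5, -11))), -1) = Pow(Add(Add(-4, 25), Mul(Rational(-46, 7), Add(-5, -11))), -1) = Pow(Add(21, Mul(Rational(-46, 7), -16)), -1) = Pow(Add(21, Rational(736, 7)), -1) = Pow(Rational(883, 7), -1) = Rational(7, 883)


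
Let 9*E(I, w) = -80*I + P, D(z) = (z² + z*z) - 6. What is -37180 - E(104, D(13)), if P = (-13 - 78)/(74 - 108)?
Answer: -1232699/34 ≈ -36256.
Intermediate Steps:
P = 91/34 (P = -91/(-34) = -91*(-1/34) = 91/34 ≈ 2.6765)
D(z) = -6 + 2*z² (D(z) = (z² + z²) - 6 = 2*z² - 6 = -6 + 2*z²)
E(I, w) = 91/306 - 80*I/9 (E(I, w) = (-80*I + 91/34)/9 = (91/34 - 80*I)/9 = 91/306 - 80*I/9)
-37180 - E(104, D(13)) = -37180 - (91/306 - 80/9*104) = -37180 - (91/306 - 8320/9) = -37180 - 1*(-31421/34) = -37180 + 31421/34 = -1232699/34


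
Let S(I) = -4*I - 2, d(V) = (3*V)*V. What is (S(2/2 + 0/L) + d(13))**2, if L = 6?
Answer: 251001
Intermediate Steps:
d(V) = 3*V**2
S(I) = -2 - 4*I
(S(2/2 + 0/L) + d(13))**2 = ((-2 - 4*(2/2 + 0/6)) + 3*13**2)**2 = ((-2 - 4*(2*(1/2) + 0*(1/6))) + 3*169)**2 = ((-2 - 4*(1 + 0)) + 507)**2 = ((-2 - 4*1) + 507)**2 = ((-2 - 4) + 507)**2 = (-6 + 507)**2 = 501**2 = 251001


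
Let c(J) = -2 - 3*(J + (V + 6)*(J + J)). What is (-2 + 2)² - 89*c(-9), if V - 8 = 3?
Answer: -83927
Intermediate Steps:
V = 11 (V = 8 + 3 = 11)
c(J) = -2 - 105*J (c(J) = -2 - 3*(J + (11 + 6)*(J + J)) = -2 - 3*(J + 17*(2*J)) = -2 - 3*(J + 34*J) = -2 - 105*J)
(-2 + 2)² - 89*c(-9) = (-2 + 2)² - 89*(-2 - 105*(-9)) = 0² - 89*(-2 + 945) = 0 - 89*943 = 0 - 83927 = -83927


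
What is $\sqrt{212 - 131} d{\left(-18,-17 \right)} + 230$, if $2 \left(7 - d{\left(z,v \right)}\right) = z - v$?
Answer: $\frac{595}{2} \approx 297.5$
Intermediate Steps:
$d{\left(z,v \right)} = 7 + \frac{v}{2} - \frac{z}{2}$ ($d{\left(z,v \right)} = 7 - \frac{z - v}{2} = 7 + \left(\frac{v}{2} - \frac{z}{2}\right) = 7 + \frac{v}{2} - \frac{z}{2}$)
$\sqrt{212 - 131} d{\left(-18,-17 \right)} + 230 = \sqrt{212 - 131} \left(7 + \frac{1}{2} \left(-17\right) - -9\right) + 230 = \sqrt{81} \left(7 - \frac{17}{2} + 9\right) + 230 = 9 \cdot \frac{15}{2} + 230 = \frac{135}{2} + 230 = \frac{595}{2}$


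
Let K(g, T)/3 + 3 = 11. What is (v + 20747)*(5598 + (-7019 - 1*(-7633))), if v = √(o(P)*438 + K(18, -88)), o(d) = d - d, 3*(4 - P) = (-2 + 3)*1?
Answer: 128880364 + 12424*√6 ≈ 1.2891e+8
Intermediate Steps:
K(g, T) = 24 (K(g, T) = -9 + 3*11 = -9 + 33 = 24)
P = 11/3 (P = 4 - (-2 + 3)/3 = 4 - 1/3 = 4 - ⅓*1 = 4 - ⅓ = 11/3 ≈ 3.6667)
o(d) = 0
v = 2*√6 (v = √(0*438 + 24) = √(0 + 24) = √24 = 2*√6 ≈ 4.8990)
(v + 20747)*(5598 + (-7019 - 1*(-7633))) = (2*√6 + 20747)*(5598 + (-7019 - 1*(-7633))) = (20747 + 2*√6)*(5598 + (-7019 + 7633)) = (20747 + 2*√6)*(5598 + 614) = (20747 + 2*√6)*6212 = 128880364 + 12424*√6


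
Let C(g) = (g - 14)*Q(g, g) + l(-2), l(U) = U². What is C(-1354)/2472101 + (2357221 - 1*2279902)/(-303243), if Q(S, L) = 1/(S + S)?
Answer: -43133703495371/169170412679537 ≈ -0.25497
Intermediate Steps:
Q(S, L) = 1/(2*S)
C(g) = 4 + (-14 + g)/(2*g) (C(g) = (g - 14)*(1/(2*g)) + (-2)² = (-14 + g)*(1/(2*g)) + 4 = (-14 + g)/(2*g) + 4 = 4 + (-14 + g)/(2*g))
C(-1354)/2472101 + (2357221 - 1*2279902)/(-303243) = (9/2 - 7/(-1354))/2472101 + (2357221 - 1*2279902)/(-303243) = (9/2 - 7*(-1/1354))*(1/2472101) + (2357221 - 2279902)*(-1/303243) = (9/2 + 7/1354)*(1/2472101) + 77319*(-1/303243) = (3050/677)*(1/2472101) - 25773/101081 = 3050/1673612377 - 25773/101081 = -43133703495371/169170412679537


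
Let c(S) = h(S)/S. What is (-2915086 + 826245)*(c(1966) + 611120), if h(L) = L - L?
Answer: -1276532511920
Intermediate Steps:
h(L) = 0
c(S) = 0 (c(S) = 0/S = 0)
(-2915086 + 826245)*(c(1966) + 611120) = (-2915086 + 826245)*(0 + 611120) = -2088841*611120 = -1276532511920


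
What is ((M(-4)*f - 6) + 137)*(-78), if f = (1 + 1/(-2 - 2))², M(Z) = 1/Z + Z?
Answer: -321009/32 ≈ -10032.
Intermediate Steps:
M(Z) = Z + 1/Z
f = 9/16 (f = (1 + 1/(-4))² = (1 - ¼)² = (¾)² = 9/16 ≈ 0.56250)
((M(-4)*f - 6) + 137)*(-78) = (((-4 + 1/(-4))*(9/16) - 6) + 137)*(-78) = (((-4 - ¼)*(9/16) - 6) + 137)*(-78) = ((-17/4*9/16 - 6) + 137)*(-78) = ((-153/64 - 6) + 137)*(-78) = (-537/64 + 137)*(-78) = (8231/64)*(-78) = -321009/32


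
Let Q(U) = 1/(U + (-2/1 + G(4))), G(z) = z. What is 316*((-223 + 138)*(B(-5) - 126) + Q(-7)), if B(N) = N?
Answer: 17592984/5 ≈ 3.5186e+6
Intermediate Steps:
Q(U) = 1/(2 + U) (Q(U) = 1/(U + (-2/1 + 4)) = 1/(U + (1*(-2) + 4)) = 1/(U + (-2 + 4)) = 1/(U + 2) = 1/(2 + U))
316*((-223 + 138)*(B(-5) - 126) + Q(-7)) = 316*((-223 + 138)*(-5 - 126) + 1/(2 - 7)) = 316*(-85*(-131) + 1/(-5)) = 316*(11135 - ⅕) = 316*(55674/5) = 17592984/5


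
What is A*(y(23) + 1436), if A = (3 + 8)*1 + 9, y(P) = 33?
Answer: 29380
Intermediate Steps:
A = 20 (A = 11*1 + 9 = 11 + 9 = 20)
A*(y(23) + 1436) = 20*(33 + 1436) = 20*1469 = 29380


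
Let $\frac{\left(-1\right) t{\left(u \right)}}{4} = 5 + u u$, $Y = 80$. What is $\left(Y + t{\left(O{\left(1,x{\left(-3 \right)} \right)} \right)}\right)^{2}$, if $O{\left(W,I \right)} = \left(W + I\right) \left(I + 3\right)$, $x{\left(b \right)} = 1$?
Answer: $38416$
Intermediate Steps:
$O{\left(W,I \right)} = \left(3 + I\right) \left(I + W\right)$ ($O{\left(W,I \right)} = \left(I + W\right) \left(3 + I\right) = \left(3 + I\right) \left(I + W\right)$)
$t{\left(u \right)} = -20 - 4 u^{2}$ ($t{\left(u \right)} = - 4 \left(5 + u u\right) = - 4 \left(5 + u^{2}\right) = -20 - 4 u^{2}$)
$\left(Y + t{\left(O{\left(1,x{\left(-3 \right)} \right)} \right)}\right)^{2} = \left(80 - \left(20 + 4 \left(1^{2} + 3 \cdot 1 + 3 \cdot 1 + 1 \cdot 1\right)^{2}\right)\right)^{2} = \left(80 - \left(20 + 4 \left(1 + 3 + 3 + 1\right)^{2}\right)\right)^{2} = \left(80 - \left(20 + 4 \cdot 8^{2}\right)\right)^{2} = \left(80 - 276\right)^{2} = \left(-196\right)^{2} = 38416$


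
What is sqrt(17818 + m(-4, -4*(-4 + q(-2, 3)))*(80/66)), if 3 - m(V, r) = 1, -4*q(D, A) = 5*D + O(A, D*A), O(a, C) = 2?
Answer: sqrt(19406442)/33 ≈ 133.49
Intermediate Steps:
q(D, A) = -1/2 - 5*D/4 (q(D, A) = -(5*D + 2)/4 = -(2 + 5*D)/4 = -1/2 - 5*D/4)
m(V, r) = 2 (m(V, r) = 3 - 1*1 = 3 - 1 = 2)
sqrt(17818 + m(-4, -4*(-4 + q(-2, 3)))*(80/66)) = sqrt(17818 + 2*(80/66)) = sqrt(17818 + 2*(80*(1/66))) = sqrt(17818 + 2*(40/33)) = sqrt(17818 + 80/33) = sqrt(588074/33) = sqrt(19406442)/33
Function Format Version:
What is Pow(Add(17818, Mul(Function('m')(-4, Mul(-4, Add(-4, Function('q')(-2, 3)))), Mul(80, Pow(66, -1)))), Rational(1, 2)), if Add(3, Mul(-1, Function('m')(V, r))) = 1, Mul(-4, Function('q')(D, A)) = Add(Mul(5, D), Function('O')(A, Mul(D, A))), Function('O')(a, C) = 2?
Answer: Mul(Rational(1, 33), Pow(19406442, Rational(1, 2))) ≈ 133.49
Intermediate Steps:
Function('q')(D, A) = Add(Rational(-1, 2), Mul(Rational(-5, 4), D)) (Function('q')(D, A) = Mul(Rational(-1, 4), Add(Mul(5, D), 2)) = Mul(Rational(-1, 4), Add(2, Mul(5, D))) = Add(Rational(-1, 2), Mul(Rational(-5, 4), D)))
Function('m')(V, r) = 2 (Function('m')(V, r) = Add(3, Mul(-1, 1)) = Add(3, -1) = 2)
Pow(Add(17818, Mul(Function('m')(-4, Mul(-4, Add(-4, Function('q')(-2, 3)))), Mul(80, Pow(66, -1)))), Rational(1, 2)) = Pow(Add(17818, Mul(2, Mul(80, Pow(66, -1)))), Rational(1, 2)) = Pow(Add(17818, Mul(2, Mul(80, Rational(1, 66)))), Rational(1, 2)) = Pow(Add(17818, Mul(2, Rational(40, 33))), Rational(1, 2)) = Pow(Add(17818, Rational(80, 33)), Rational(1, 2)) = Pow(Rational(588074, 33), Rational(1, 2)) = Mul(Rational(1, 33), Pow(19406442, Rational(1, 2)))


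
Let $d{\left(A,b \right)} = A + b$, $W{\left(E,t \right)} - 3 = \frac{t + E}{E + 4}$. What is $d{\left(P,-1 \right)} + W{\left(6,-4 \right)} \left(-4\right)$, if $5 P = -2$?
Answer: $- \frac{71}{5} \approx -14.2$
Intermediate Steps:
$P = - \frac{2}{5}$ ($P = \frac{1}{5} \left(-2\right) = - \frac{2}{5} \approx -0.4$)
$W{\left(E,t \right)} = 3 + \frac{E + t}{4 + E}$ ($W{\left(E,t \right)} = 3 + \frac{t + E}{E + 4} = 3 + \frac{E + t}{4 + E}$)
$d{\left(P,-1 \right)} + W{\left(6,-4 \right)} \left(-4\right) = \left(- \frac{2}{5} - 1\right) + \frac{12 - 4 + 4 \cdot 6}{4 + 6} \left(-4\right) = - \frac{7}{5} + \frac{12 - 4 + 24}{10} \left(-4\right) = - \frac{7}{5} + \frac{1}{10} \cdot 32 \left(-4\right) = - \frac{7}{5} + \frac{16}{5} \left(-4\right) = - \frac{7}{5} - \frac{64}{5} = - \frac{71}{5}$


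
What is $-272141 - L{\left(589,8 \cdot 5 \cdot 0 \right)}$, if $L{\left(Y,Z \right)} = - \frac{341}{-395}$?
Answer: $- \frac{107496036}{395} \approx -2.7214 \cdot 10^{5}$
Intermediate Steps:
$L{\left(Y,Z \right)} = \frac{341}{395}$ ($L{\left(Y,Z \right)} = \left(-341\right) \left(- \frac{1}{395}\right) = \frac{341}{395}$)
$-272141 - L{\left(589,8 \cdot 5 \cdot 0 \right)} = -272141 - \frac{341}{395} = - \frac{107496036}{395}$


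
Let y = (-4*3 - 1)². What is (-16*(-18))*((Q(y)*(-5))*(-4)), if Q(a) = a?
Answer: 973440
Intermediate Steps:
y = 169 (y = (-12 - 1)² = (-13)² = 169)
(-16*(-18))*((Q(y)*(-5))*(-4)) = (-16*(-18))*((169*(-5))*(-4)) = 288*(-845*(-4)) = 288*3380 = 973440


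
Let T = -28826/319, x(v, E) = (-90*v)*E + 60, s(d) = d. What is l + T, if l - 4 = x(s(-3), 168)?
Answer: 498670/11 ≈ 45334.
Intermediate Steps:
x(v, E) = 60 - 90*E*v (x(v, E) = -90*E*v + 60 = 60 - 90*E*v)
l = 45424 (l = 4 + (60 - 90*168*(-3)) = 4 + (60 + 45360) = 4 + 45420 = 45424)
T = -994/11 (T = -28826/319 = -29*994/319 = -994/11 ≈ -90.364)
l + T = 45424 - 994/11 = 498670/11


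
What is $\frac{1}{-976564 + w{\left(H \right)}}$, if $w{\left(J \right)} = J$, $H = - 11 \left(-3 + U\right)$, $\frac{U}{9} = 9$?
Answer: $- \frac{1}{977422} \approx -1.0231 \cdot 10^{-6}$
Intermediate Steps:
$U = 81$ ($U = 9 \cdot 9 = 81$)
$H = -858$ ($H = - 11 \left(-3 + 81\right) = \left(-11\right) 78 = -858$)
$\frac{1}{-976564 + w{\left(H \right)}} = \frac{1}{-976564 - 858} = \frac{1}{-977422} = - \frac{1}{977422}$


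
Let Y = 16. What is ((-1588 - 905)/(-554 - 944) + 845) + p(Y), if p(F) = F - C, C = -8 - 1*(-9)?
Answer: 1290773/1498 ≈ 861.66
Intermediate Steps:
C = 1 (C = -8 + 9 = 1)
p(F) = -1 + F (p(F) = F - 1*1 = F - 1 = -1 + F)
((-1588 - 905)/(-554 - 944) + 845) + p(Y) = ((-1588 - 905)/(-554 - 944) + 845) + (-1 + 16) = (-2493/(-1498) + 845) + 15 = (-2493*(-1/1498) + 845) + 15 = (2493/1498 + 845) + 15 = 1268303/1498 + 15 = 1290773/1498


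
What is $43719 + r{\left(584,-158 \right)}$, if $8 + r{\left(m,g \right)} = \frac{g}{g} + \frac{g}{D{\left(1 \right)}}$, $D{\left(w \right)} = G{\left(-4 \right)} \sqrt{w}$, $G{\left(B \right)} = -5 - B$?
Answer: $43870$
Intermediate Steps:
$D{\left(w \right)} = - \sqrt{w}$ ($D{\left(w \right)} = \left(-5 - -4\right) \sqrt{w} = \left(-5 + 4\right) \sqrt{w} = - \sqrt{w}$)
$r{\left(m,g \right)} = -7 - g$ ($r{\left(m,g \right)} = -8 + \left(\frac{g}{g} + \frac{g}{\left(-1\right) \sqrt{1}}\right) = -8 + \left(1 + \frac{g}{\left(-1\right) 1}\right) = -8 + \left(1 + \frac{g}{-1}\right) = -8 + \left(1 + g \left(-1\right)\right) = -8 - \left(-1 + g\right) = -7 - g$)
$43719 + r{\left(584,-158 \right)} = 43719 - -151 = 43719 + \left(-7 + 158\right) = 43719 + 151 = 43870$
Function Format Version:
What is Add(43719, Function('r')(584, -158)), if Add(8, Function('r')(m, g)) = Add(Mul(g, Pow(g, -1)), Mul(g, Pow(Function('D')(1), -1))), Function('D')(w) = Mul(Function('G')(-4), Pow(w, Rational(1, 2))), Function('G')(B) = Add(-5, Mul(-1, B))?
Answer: 43870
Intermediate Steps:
Function('D')(w) = Mul(-1, Pow(w, Rational(1, 2))) (Function('D')(w) = Mul(Add(-5, Mul(-1, -4)), Pow(w, Rational(1, 2))) = Mul(Add(-5, 4), Pow(w, Rational(1, 2))) = Mul(-1, Pow(w, Rational(1, 2))))
Function('r')(m, g) = Add(-7, Mul(-1, g)) (Function('r')(m, g) = Add(-8, Add(Mul(g, Pow(g, -1)), Mul(g, Pow(Mul(-1, Pow(1, Rational(1, 2))), -1)))) = Add(-8, Add(1, Mul(g, Pow(Mul(-1, 1), -1)))) = Add(-8, Add(1, Mul(g, Pow(-1, -1)))) = Add(-8, Add(1, Mul(g, -1))) = Add(-8, Add(1, Mul(-1, g))) = Add(-7, Mul(-1, g)))
Add(43719, Function('r')(584, -158)) = Add(43719, Add(-7, Mul(-1, -158))) = Add(43719, Add(-7, 158)) = Add(43719, 151) = 43870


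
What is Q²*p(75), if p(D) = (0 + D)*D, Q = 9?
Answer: 455625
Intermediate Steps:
p(D) = D² (p(D) = D*D = D²)
Q²*p(75) = 9²*75² = 81*5625 = 455625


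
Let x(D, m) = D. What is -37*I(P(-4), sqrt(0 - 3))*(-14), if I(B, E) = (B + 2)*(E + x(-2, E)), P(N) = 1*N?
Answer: 2072 - 1036*I*sqrt(3) ≈ 2072.0 - 1794.4*I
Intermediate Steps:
P(N) = N
I(B, E) = (-2 + E)*(2 + B) (I(B, E) = (B + 2)*(E - 2) = (2 + B)*(-2 + E) = (-2 + E)*(2 + B))
-37*I(P(-4), sqrt(0 - 3))*(-14) = -37*(-4 - 2*(-4) + 2*sqrt(0 - 3) - 4*sqrt(0 - 3))*(-14) = -37*(-4 + 8 + 2*sqrt(-3) - 4*I*sqrt(3))*(-14) = -37*(-4 + 8 + 2*(I*sqrt(3)) - 4*I*sqrt(3))*(-14) = -37*(-4 + 8 + 2*I*sqrt(3) - 4*I*sqrt(3))*(-14) = -37*(4 - 2*I*sqrt(3))*(-14) = (-148 + 74*I*sqrt(3))*(-14) = 2072 - 1036*I*sqrt(3)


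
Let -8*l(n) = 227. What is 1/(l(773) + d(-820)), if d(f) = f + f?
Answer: -8/13347 ≈ -0.00059939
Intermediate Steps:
d(f) = 2*f
l(n) = -227/8 (l(n) = -⅛*227 = -227/8)
1/(l(773) + d(-820)) = 1/(-227/8 + 2*(-820)) = 1/(-227/8 - 1640) = 1/(-13347/8) = -8/13347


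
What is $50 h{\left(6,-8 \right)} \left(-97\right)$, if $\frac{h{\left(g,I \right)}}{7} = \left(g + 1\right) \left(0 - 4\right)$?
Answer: $950600$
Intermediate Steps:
$h{\left(g,I \right)} = -28 - 28 g$ ($h{\left(g,I \right)} = 7 \left(g + 1\right) \left(0 - 4\right) = 7 \left(1 + g\right) \left(-4\right) = 7 \left(-4 - 4 g\right) = -28 - 28 g$)
$50 h{\left(6,-8 \right)} \left(-97\right) = 50 \left(-28 - 168\right) \left(-97\right) = 50 \left(-196\right) \left(-97\right) = \left(-9800\right) \left(-97\right) = 950600$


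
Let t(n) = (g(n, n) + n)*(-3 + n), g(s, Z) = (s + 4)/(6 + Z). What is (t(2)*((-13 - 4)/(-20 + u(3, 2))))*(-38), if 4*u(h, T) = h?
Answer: 646/7 ≈ 92.286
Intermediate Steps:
g(s, Z) = (4 + s)/(6 + Z)
u(h, T) = h/4
t(n) = (-3 + n)*(n + (4 + n)/(6 + n)) (t(n) = ((4 + n)/(6 + n) + n)*(-3 + n) = (n + (4 + n)/(6 + n))*(-3 + n) = (-3 + n)*(n + (4 + n)/(6 + n)))
(t(2)*((-13 - 4)/(-20 + u(3, 2))))*(-38) = (((-12 + 2³ - 17*2 + 4*2²)/(6 + 2))*((-13 - 4)/(-20 + (¼)*3)))*(-38) = (((-12 + 8 - 34 + 4*4)/8)*(-17/(-20 + ¾)))*(-38) = (((-12 + 8 - 34 + 16)/8)*(-17/(-77/4)))*(-38) = (((⅛)*(-22))*(-17*(-4/77)))*(-38) = -11/4*68/77*(-38) = -17/7*(-38) = 646/7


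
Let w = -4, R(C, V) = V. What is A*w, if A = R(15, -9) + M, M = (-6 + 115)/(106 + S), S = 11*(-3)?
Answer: 2192/73 ≈ 30.027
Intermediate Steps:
S = -33
M = 109/73 (M = (-6 + 115)/(106 - 33) = 109/73 ≈ 1.4932)
A = -548/73 (A = -9 + 109/73 = -548/73 ≈ -7.5069)
A*w = -548/73*(-4) = 2192/73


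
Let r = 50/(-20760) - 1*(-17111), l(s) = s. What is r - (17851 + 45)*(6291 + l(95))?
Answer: -237217762625/2076 ≈ -1.1427e+8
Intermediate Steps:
r = 35522431/2076 (r = 50*(-1/20760) + 17111 = -5/2076 + 17111 = 35522431/2076 ≈ 17111.)
r - (17851 + 45)*(6291 + l(95)) = 35522431/2076 - (17851 + 45)*(6291 + 95) = 35522431/2076 - 17896*6386 = 35522431/2076 - 1*114283856 = 35522431/2076 - 114283856 = -237217762625/2076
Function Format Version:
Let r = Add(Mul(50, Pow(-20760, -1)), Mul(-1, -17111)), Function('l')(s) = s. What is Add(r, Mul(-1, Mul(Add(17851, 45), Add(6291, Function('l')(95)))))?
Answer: Rational(-237217762625, 2076) ≈ -1.1427e+8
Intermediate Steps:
r = Rational(35522431, 2076) (r = Add(Mul(50, Rational(-1, 20760)), 17111) = Add(Rational(-5, 2076), 17111) = Rational(35522431, 2076) ≈ 17111.)
Add(r, Mul(-1, Mul(Add(17851, 45), Add(6291, Function('l')(95))))) = Add(Rational(35522431, 2076), Mul(-1, Mul(Add(17851, 45), Add(6291, 95)))) = Add(Rational(35522431, 2076), Mul(-1, Mul(17896, 6386))) = Add(Rational(35522431, 2076), Mul(-1, 114283856)) = Add(Rational(35522431, 2076), -114283856) = Rational(-237217762625, 2076)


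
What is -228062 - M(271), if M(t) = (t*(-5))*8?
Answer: -217222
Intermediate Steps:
M(t) = -40*t (M(t) = -5*t*8 = -40*t)
-228062 - M(271) = -228062 - (-40)*271 = -228062 - 1*(-10840) = -228062 + 10840 = -217222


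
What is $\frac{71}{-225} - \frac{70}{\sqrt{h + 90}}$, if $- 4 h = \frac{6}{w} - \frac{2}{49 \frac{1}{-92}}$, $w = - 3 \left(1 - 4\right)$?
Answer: $- \frac{71}{225} - \frac{98 \sqrt{156810}}{5227} \approx -7.7399$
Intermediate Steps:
$w = 9$ ($w = \left(-3\right) \left(-3\right) = 9$)
$h = - \frac{325}{294}$ ($h = - \frac{\frac{6}{9} - \frac{2}{49 \frac{1}{-92}}}{4} = - \frac{6 \cdot \frac{1}{9} - \frac{2}{49 \left(- \frac{1}{92}\right)}}{4} = - \frac{\frac{2}{3} - \frac{2}{- \frac{49}{92}}}{4} = - \frac{\frac{2}{3} - - \frac{184}{49}}{4} = - \frac{\frac{2}{3} + \frac{184}{49}}{4} = \left(- \frac{1}{4}\right) \frac{650}{147} = - \frac{325}{294} \approx -1.1054$)
$\frac{71}{-225} - \frac{70}{\sqrt{h + 90}} = \frac{71}{-225} - \frac{70}{\sqrt{- \frac{325}{294} + 90}} = 71 \left(- \frac{1}{225}\right) - \frac{70}{\sqrt{\frac{26135}{294}}} = - \frac{71}{225} - \frac{70}{\frac{1}{42} \sqrt{156810}} = - \frac{71}{225} - 70 \frac{7 \sqrt{156810}}{26135} = - \frac{71}{225} - \frac{98 \sqrt{156810}}{5227}$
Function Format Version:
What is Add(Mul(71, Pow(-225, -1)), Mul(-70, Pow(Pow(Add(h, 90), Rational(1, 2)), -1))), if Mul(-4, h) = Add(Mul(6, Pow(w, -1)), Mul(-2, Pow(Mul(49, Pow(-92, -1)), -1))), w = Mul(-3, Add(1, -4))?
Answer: Add(Rational(-71, 225), Mul(Rational(-98, 5227), Pow(156810, Rational(1, 2)))) ≈ -7.7399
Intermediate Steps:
w = 9 (w = Mul(-3, -3) = 9)
h = Rational(-325, 294) (h = Mul(Rational(-1, 4), Add(Mul(6, Pow(9, -1)), Mul(-2, Pow(Mul(49, Pow(-92, -1)), -1)))) = Mul(Rational(-1, 4), Add(Mul(6, Rational(1, 9)), Mul(-2, Pow(Mul(49, Rational(-1, 92)), -1)))) = Mul(Rational(-1, 4), Add(Rational(2, 3), Mul(-2, Pow(Rational(-49, 92), -1)))) = Mul(Rational(-1, 4), Add(Rational(2, 3), Mul(-2, Rational(-92, 49)))) = Mul(Rational(-1, 4), Add(Rational(2, 3), Rational(184, 49))) = Mul(Rational(-1, 4), Rational(650, 147)) = Rational(-325, 294) ≈ -1.1054)
Add(Mul(71, Pow(-225, -1)), Mul(-70, Pow(Pow(Add(h, 90), Rational(1, 2)), -1))) = Add(Mul(71, Pow(-225, -1)), Mul(-70, Pow(Pow(Add(Rational(-325, 294), 90), Rational(1, 2)), -1))) = Add(Mul(71, Rational(-1, 225)), Mul(-70, Pow(Pow(Rational(26135, 294), Rational(1, 2)), -1))) = Add(Rational(-71, 225), Mul(-70, Pow(Mul(Rational(1, 42), Pow(156810, Rational(1, 2))), -1))) = Add(Rational(-71, 225), Mul(-70, Mul(Rational(7, 26135), Pow(156810, Rational(1, 2))))) = Add(Rational(-71, 225), Mul(Rational(-98, 5227), Pow(156810, Rational(1, 2))))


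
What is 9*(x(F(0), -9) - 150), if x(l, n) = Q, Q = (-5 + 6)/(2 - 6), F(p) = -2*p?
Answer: -5409/4 ≈ -1352.3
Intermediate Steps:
Q = -¼ (Q = 1/(-4) = 1*(-¼) = -¼ ≈ -0.25000)
x(l, n) = -¼
9*(x(F(0), -9) - 150) = 9*(-¼ - 150) = 9*(-601/4) = -5409/4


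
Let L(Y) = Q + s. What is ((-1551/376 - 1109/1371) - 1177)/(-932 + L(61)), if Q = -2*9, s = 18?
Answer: 12963451/10222176 ≈ 1.2682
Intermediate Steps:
Q = -18
L(Y) = 0 (L(Y) = -18 + 18 = 0)
((-1551/376 - 1109/1371) - 1177)/(-932 + L(61)) = ((-1551/376 - 1109/1371) - 1177)/(-932 + 0) = ((-1551*1/376 - 1109*1/1371) - 1177)/(-932) = ((-33/8 - 1109/1371) - 1177)*(-1/932) = (-54115/10968 - 1177)*(-1/932) = -12963451/10968*(-1/932) = 12963451/10222176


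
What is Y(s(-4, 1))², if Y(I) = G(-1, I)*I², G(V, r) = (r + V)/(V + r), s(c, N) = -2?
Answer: 16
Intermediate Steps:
G(V, r) = 1 (G(V, r) = (V + r)/(V + r) = 1)
Y(I) = I² (Y(I) = 1*I² = I²)
Y(s(-4, 1))² = ((-2)²)² = 4² = 16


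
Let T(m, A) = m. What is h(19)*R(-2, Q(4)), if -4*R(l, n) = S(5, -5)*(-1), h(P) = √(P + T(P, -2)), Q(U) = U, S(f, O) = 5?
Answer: 5*√38/4 ≈ 7.7055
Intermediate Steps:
h(P) = √2*√P (h(P) = √(P + P) = √(2*P) = √2*√P)
R(l, n) = 5/4 (R(l, n) = -5*(-1)/4 = -¼*(-5) = 5/4)
h(19)*R(-2, Q(4)) = (√2*√19)*(5/4) = √38*(5/4) = 5*√38/4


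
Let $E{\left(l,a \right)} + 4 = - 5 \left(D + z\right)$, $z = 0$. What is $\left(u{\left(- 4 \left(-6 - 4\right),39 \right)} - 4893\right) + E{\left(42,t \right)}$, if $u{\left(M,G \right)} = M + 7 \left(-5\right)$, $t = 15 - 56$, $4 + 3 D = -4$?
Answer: $- \frac{14636}{3} \approx -4878.7$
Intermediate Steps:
$D = - \frac{8}{3}$ ($D = - \frac{4}{3} + \frac{1}{3} \left(-4\right) = - \frac{4}{3} - \frac{4}{3} = - \frac{8}{3} \approx -2.6667$)
$t = -41$
$u{\left(M,G \right)} = -35 + M$ ($u{\left(M,G \right)} = M - 35 = -35 + M$)
$E{\left(l,a \right)} = \frac{28}{3}$ ($E{\left(l,a \right)} = -4 - 5 \left(- \frac{8}{3} + 0\right) = -4 - - \frac{40}{3} = -4 + \frac{40}{3} = \frac{28}{3}$)
$\left(u{\left(- 4 \left(-6 - 4\right),39 \right)} - 4893\right) + E{\left(42,t \right)} = \left(\left(-35 - 4 \left(-6 - 4\right)\right) - 4893\right) + \frac{28}{3} = \left(\left(-35 - -40\right) - 4893\right) + \frac{28}{3} = \left(\left(-35 + 40\right) - 4893\right) + \frac{28}{3} = \left(5 - 4893\right) + \frac{28}{3} = -4888 + \frac{28}{3} = - \frac{14636}{3}$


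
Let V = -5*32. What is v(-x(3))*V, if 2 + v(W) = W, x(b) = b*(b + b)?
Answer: 3200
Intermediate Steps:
x(b) = 2*b² (x(b) = b*(2*b) = 2*b²)
v(W) = -2 + W
V = -160
v(-x(3))*V = (-2 - 2*3²)*(-160) = (-2 - 2*9)*(-160) = (-2 - 1*18)*(-160) = (-2 - 18)*(-160) = -20*(-160) = 3200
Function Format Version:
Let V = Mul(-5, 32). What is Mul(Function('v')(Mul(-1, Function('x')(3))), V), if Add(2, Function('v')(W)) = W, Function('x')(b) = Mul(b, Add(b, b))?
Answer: 3200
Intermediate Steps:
Function('x')(b) = Mul(2, Pow(b, 2)) (Function('x')(b) = Mul(b, Mul(2, b)) = Mul(2, Pow(b, 2)))
Function('v')(W) = Add(-2, W)
V = -160
Mul(Function('v')(Mul(-1, Function('x')(3))), V) = Mul(Add(-2, Mul(-1, Mul(2, Pow(3, 2)))), -160) = Mul(Add(-2, Mul(-1, Mul(2, 9))), -160) = Mul(Add(-2, Mul(-1, 18)), -160) = Mul(Add(-2, -18), -160) = Mul(-20, -160) = 3200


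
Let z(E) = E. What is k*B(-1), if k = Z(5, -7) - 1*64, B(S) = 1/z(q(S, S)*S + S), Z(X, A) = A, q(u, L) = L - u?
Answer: 71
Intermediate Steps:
B(S) = 1/S (B(S) = 1/((S - S)*S + S) = 1/(0*S + S) = 1/(0 + S) = 1/S)
k = -71 (k = -7 - 1*64 = -7 - 64 = -71)
k*B(-1) = -71/(-1) = -71*(-1) = 71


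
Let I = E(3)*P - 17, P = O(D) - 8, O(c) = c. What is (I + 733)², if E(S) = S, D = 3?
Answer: 491401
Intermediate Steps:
P = -5 (P = 3 - 8 = -5)
I = -32 (I = 3*(-5) - 17 = -15 - 17 = -32)
(I + 733)² = (-32 + 733)² = 701² = 491401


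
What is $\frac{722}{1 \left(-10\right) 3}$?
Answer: $- \frac{361}{15} \approx -24.067$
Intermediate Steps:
$\frac{722}{1 \left(-10\right) 3} = \frac{722}{\left(-10\right) 3} = \frac{722}{-30} = 722 \left(- \frac{1}{30}\right) = - \frac{361}{15}$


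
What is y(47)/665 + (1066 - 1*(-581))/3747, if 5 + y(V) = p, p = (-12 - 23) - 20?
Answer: 58029/166117 ≈ 0.34933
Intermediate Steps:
p = -55 (p = -35 - 20 = -55)
y(V) = -60 (y(V) = -5 - 55 = -60)
y(47)/665 + (1066 - 1*(-581))/3747 = -60/665 + (1066 - 1*(-581))/3747 = -60*1/665 + (1066 + 581)*(1/3747) = -12/133 + 1647*(1/3747) = -12/133 + 549/1249 = 58029/166117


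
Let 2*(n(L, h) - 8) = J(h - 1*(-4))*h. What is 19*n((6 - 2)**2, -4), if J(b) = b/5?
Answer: 152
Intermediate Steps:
J(b) = b/5 (J(b) = b*(1/5) = b/5)
n(L, h) = 8 + h*(4/5 + h/5)/2 (n(L, h) = 8 + (((h - 1*(-4))/5)*h)/2 = 8 + (((h + 4)/5)*h)/2 = 8 + (((4 + h)/5)*h)/2 = 8 + ((4/5 + h/5)*h)/2 = 8 + (h*(4/5 + h/5))/2 = 8 + h*(4/5 + h/5)/2)
19*n((6 - 2)**2, -4) = 19*(8 + (1/10)*(-4)*(4 - 4)) = 19*(8 + (1/10)*(-4)*0) = 19*(8 + 0) = 19*8 = 152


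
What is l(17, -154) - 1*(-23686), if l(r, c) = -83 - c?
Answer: 23757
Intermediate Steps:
l(17, -154) - 1*(-23686) = (-83 - 1*(-154)) - 1*(-23686) = (-83 + 154) + 23686 = 71 + 23686 = 23757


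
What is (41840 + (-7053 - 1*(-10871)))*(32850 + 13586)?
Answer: 2120174888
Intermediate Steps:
(41840 + (-7053 - 1*(-10871)))*(32850 + 13586) = (41840 + (-7053 + 10871))*46436 = (41840 + 3818)*46436 = 45658*46436 = 2120174888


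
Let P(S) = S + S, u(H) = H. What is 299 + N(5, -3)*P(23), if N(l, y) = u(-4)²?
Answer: 1035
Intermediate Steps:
N(l, y) = 16 (N(l, y) = (-4)² = 16)
P(S) = 2*S
299 + N(5, -3)*P(23) = 299 + 16*(2*23) = 299 + 16*46 = 299 + 736 = 1035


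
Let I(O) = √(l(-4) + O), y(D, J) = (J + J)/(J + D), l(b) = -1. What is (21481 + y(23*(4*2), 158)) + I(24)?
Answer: 3673409/171 + √23 ≈ 21487.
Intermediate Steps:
y(D, J) = 2*J/(D + J) (y(D, J) = (2*J)/(D + J) = 2*J/(D + J))
I(O) = √(-1 + O)
(21481 + y(23*(4*2), 158)) + I(24) = (21481 + 2*158/(23*(4*2) + 158)) + √(-1 + 24) = (21481 + 2*158/(23*8 + 158)) + √23 = (21481 + 2*158/(184 + 158)) + √23 = (21481 + 2*158/342) + √23 = (21481 + 2*158*(1/342)) + √23 = (21481 + 158/171) + √23 = 3673409/171 + √23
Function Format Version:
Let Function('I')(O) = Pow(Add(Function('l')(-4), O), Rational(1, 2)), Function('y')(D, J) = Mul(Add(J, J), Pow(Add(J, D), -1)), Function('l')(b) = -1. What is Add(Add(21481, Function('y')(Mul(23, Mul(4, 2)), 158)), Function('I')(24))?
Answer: Add(Rational(3673409, 171), Pow(23, Rational(1, 2))) ≈ 21487.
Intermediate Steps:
Function('y')(D, J) = Mul(2, J, Pow(Add(D, J), -1)) (Function('y')(D, J) = Mul(Mul(2, J), Pow(Add(D, J), -1)) = Mul(2, J, Pow(Add(D, J), -1)))
Function('I')(O) = Pow(Add(-1, O), Rational(1, 2))
Add(Add(21481, Function('y')(Mul(23, Mul(4, 2)), 158)), Function('I')(24)) = Add(Add(21481, Mul(2, 158, Pow(Add(Mul(23, Mul(4, 2)), 158), -1))), Pow(Add(-1, 24), Rational(1, 2))) = Add(Add(21481, Mul(2, 158, Pow(Add(Mul(23, 8), 158), -1))), Pow(23, Rational(1, 2))) = Add(Add(21481, Mul(2, 158, Pow(Add(184, 158), -1))), Pow(23, Rational(1, 2))) = Add(Add(21481, Mul(2, 158, Pow(342, -1))), Pow(23, Rational(1, 2))) = Add(Add(21481, Mul(2, 158, Rational(1, 342))), Pow(23, Rational(1, 2))) = Add(Add(21481, Rational(158, 171)), Pow(23, Rational(1, 2))) = Add(Rational(3673409, 171), Pow(23, Rational(1, 2)))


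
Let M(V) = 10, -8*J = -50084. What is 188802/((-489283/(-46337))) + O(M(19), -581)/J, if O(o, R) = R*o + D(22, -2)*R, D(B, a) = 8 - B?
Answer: 109542471496138/6126312443 ≈ 17881.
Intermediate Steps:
J = 12521/2 (J = -⅛*(-50084) = 12521/2 ≈ 6260.5)
O(o, R) = -14*R + R*o (O(o, R) = R*o + (8 - 1*22)*R = R*o + (8 - 22)*R = R*o - 14*R = -14*R + R*o)
188802/((-489283/(-46337))) + O(M(19), -581)/J = 188802/((-489283/(-46337))) + (-581*(-14 + 10))/(12521/2) = 188802/((-489283*(-1/46337))) - 581*(-4)*(2/12521) = 188802/(489283/46337) + 2324*(2/12521) = 188802*(46337/489283) + 4648/12521 = 8748518274/489283 + 4648/12521 = 109542471496138/6126312443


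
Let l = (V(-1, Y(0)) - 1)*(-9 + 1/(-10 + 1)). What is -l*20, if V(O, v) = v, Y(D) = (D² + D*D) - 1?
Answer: -3280/9 ≈ -364.44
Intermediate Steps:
Y(D) = -1 + 2*D² (Y(D) = (D² + D²) - 1 = 2*D² - 1 = -1 + 2*D²)
l = 164/9 (l = ((-1 + 2*0²) - 1)*(-9 + 1/(-10 + 1)) = ((-1 + 2*0) - 1)*(-9 + 1/(-9)) = ((-1 + 0) - 1)*(-9 - ⅑) = (-1 - 1)*(-82/9) = -2*(-82/9) = 164/9 ≈ 18.222)
-l*20 = -1*164/9*20 = -164/9*20 = -3280/9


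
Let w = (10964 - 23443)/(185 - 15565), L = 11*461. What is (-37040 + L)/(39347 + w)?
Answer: -491683220/605169339 ≈ -0.81247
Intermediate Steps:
L = 5071
w = 12479/15380 (w = -12479/(-15380) = -12479*(-1/15380) = 12479/15380 ≈ 0.81138)
(-37040 + L)/(39347 + w) = (-37040 + 5071)/(39347 + 12479/15380) = -31969/605169339/15380 = -31969*15380/605169339 = -491683220/605169339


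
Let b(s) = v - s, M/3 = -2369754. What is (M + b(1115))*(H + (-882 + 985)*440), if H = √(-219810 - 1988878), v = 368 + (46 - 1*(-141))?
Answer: -322217133040 - 28439288*I*√138043 ≈ -3.2222e+11 - 1.0566e+10*I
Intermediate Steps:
M = -7109262 (M = 3*(-2369754) = -7109262)
v = 555 (v = 368 + (46 + 141) = 368 + 187 = 555)
H = 4*I*√138043 (H = √(-2208688) = 4*I*√138043 ≈ 1486.2*I)
b(s) = 555 - s
(M + b(1115))*(H + (-882 + 985)*440) = (-7109262 + (555 - 1*1115))*(4*I*√138043 + (-882 + 985)*440) = (-7109262 + (555 - 1115))*(4*I*√138043 + 103*440) = (-7109262 - 560)*(4*I*√138043 + 45320) = -7109822*(45320 + 4*I*√138043) = -322217133040 - 28439288*I*√138043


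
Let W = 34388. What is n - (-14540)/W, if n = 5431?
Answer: 46693942/8597 ≈ 5431.4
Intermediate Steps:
n - (-14540)/W = 5431 - (-14540)/34388 = 5431 - 1*(-3635/8597) = 5431 + 3635/8597 = 46693942/8597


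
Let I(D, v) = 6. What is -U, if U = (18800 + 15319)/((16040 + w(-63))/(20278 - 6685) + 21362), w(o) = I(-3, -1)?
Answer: -463779567/290389712 ≈ -1.5971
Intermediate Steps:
w(o) = 6
U = 463779567/290389712 (U = (18800 + 15319)/((16040 + 6)/(20278 - 6685) + 21362) = 34119/(16046/13593 + 21362) = 34119/(290389712/13593) = 34119*(13593/290389712) = 463779567/290389712 ≈ 1.5971)
-U = -1*463779567/290389712 = -463779567/290389712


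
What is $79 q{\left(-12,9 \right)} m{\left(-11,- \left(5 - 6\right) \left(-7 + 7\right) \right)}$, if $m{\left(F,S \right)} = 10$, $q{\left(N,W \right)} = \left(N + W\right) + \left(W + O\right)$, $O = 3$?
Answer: $7110$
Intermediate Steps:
$q{\left(N,W \right)} = 3 + N + 2 W$ ($q{\left(N,W \right)} = \left(N + W\right) + \left(W + 3\right) = \left(N + W\right) + \left(3 + W\right) = 3 + N + 2 W$)
$79 q{\left(-12,9 \right)} m{\left(-11,- \left(5 - 6\right) \left(-7 + 7\right) \right)} = 79 \left(3 - 12 + 2 \cdot 9\right) 10 = 79 \left(3 - 12 + 18\right) 10 = 79 \cdot 9 \cdot 10 = 711 \cdot 10 = 7110$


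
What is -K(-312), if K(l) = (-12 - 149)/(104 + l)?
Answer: -161/208 ≈ -0.77404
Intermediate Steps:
K(l) = -161/(104 + l)
-K(-312) = -(-161)/(104 - 312) = -(-161)/(-208) = -(-161)*(-1)/208 = -1*161/208 = -161/208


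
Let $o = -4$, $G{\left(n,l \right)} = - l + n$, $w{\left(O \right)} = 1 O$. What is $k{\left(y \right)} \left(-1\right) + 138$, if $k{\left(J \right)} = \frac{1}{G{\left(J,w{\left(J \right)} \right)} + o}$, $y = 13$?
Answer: $\frac{553}{4} \approx 138.25$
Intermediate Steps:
$w{\left(O \right)} = O$
$G{\left(n,l \right)} = n - l$
$k{\left(J \right)} = - \frac{1}{4}$ ($k{\left(J \right)} = \frac{1}{\left(J - J\right) - 4} = \frac{1}{0 - 4} = \frac{1}{-4} = - \frac{1}{4}$)
$k{\left(y \right)} \left(-1\right) + 138 = \left(- \frac{1}{4}\right) \left(-1\right) + 138 = \frac{1}{4} + 138 = \frac{553}{4}$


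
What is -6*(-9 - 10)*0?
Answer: 0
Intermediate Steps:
-6*(-9 - 10)*0 = -6*(-19)*0 = 114*0 = 0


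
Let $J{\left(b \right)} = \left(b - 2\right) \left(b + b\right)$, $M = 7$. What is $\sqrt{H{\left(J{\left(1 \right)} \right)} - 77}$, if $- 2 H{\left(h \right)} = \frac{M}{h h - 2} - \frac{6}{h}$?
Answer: $\frac{i \sqrt{321}}{2} \approx 8.9582 i$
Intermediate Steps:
$J{\left(b \right)} = 2 b \left(-2 + b\right)$ ($J{\left(b \right)} = \left(-2 + b\right) 2 b = 2 b \left(-2 + b\right)$)
$H{\left(h \right)} = \frac{3}{h} - \frac{7}{2 \left(-2 + h^{2}\right)}$ ($H{\left(h \right)} = - \frac{\frac{7}{h h - 2} - \frac{6}{h}}{2} = - \frac{\frac{7}{h^{2} - 2} - \frac{6}{h}}{2} = - \frac{\frac{7}{-2 + h^{2}} - \frac{6}{h}}{2} = - \frac{- \frac{6}{h} + \frac{7}{-2 + h^{2}}}{2} = \frac{3}{h} - \frac{7}{2 \left(-2 + h^{2}\right)}$)
$\sqrt{H{\left(J{\left(1 \right)} \right)} - 77} = \sqrt{\frac{-12 - 7 \cdot 2 \cdot 1 \left(-2 + 1\right) + 6 \left(2 \cdot 1 \left(-2 + 1\right)\right)^{2}}{2 \cdot 2 \cdot 1 \left(-2 + 1\right) \left(-2 + \left(2 \cdot 1 \left(-2 + 1\right)\right)^{2}\right)} - 77} = \sqrt{\frac{-12 - 7 \cdot 2 \cdot 1 \left(-1\right) + 6 \left(2 \cdot 1 \left(-1\right)\right)^{2}}{2 \cdot 2 \cdot 1 \left(-1\right) \left(-2 + \left(2 \cdot 1 \left(-1\right)\right)^{2}\right)} - 77} = \sqrt{\frac{-12 - -14 + 6 \left(-2\right)^{2}}{2 \left(-2\right) \left(-2 + \left(-2\right)^{2}\right)} - 77} = \sqrt{\frac{1}{2} \left(- \frac{1}{2}\right) \frac{1}{-2 + 4} \left(-12 + 14 + 6 \cdot 4\right) - 77} = \sqrt{\frac{1}{2} \left(- \frac{1}{2}\right) \frac{1}{2} \left(-12 + 14 + 24\right) - 77} = \sqrt{\frac{1}{2} \left(- \frac{1}{2}\right) \frac{1}{2} \cdot 26 - 77} = \sqrt{- \frac{13}{4} - 77} = \sqrt{- \frac{321}{4}} = \frac{i \sqrt{321}}{2}$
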